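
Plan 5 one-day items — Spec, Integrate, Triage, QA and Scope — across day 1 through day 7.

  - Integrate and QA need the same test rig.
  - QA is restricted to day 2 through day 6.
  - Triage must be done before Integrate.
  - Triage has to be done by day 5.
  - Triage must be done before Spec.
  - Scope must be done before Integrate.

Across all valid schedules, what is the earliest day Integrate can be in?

day 2

Precedence pushes Integrate to at least day 2.
Integrate at day 2 is achievable: Scope in day 1, Triage in day 1, Integrate in day 2, QA in day 3, Spec in day 2.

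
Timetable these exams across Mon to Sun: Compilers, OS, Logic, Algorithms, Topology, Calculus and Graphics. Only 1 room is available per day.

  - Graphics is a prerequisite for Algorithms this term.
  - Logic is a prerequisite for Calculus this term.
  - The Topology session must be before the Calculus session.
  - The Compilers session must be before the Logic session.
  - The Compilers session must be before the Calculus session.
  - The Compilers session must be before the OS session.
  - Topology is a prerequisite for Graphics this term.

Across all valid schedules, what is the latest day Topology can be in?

Downstream work caps Topology at Fri.
Topology at Thu is achievable: Graphics in Sat, Calculus in Fri, Topology in Thu, Algorithms in Sun, Compilers in Mon, OS in Wed, Logic in Tue.
Nothing later works — the capacity limit rule out every day after Thu.

Thu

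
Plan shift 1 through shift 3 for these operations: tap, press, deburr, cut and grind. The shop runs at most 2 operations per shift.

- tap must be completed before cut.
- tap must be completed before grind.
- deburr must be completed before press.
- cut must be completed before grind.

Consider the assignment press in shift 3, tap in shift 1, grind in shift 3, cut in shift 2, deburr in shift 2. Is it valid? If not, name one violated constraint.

tap must be completed before grind — holds.
The shop runs at most 2 operations per shift — holds.
cut must be completed before grind — holds.
tap must be completed before cut — holds.
deburr must be completed before press — holds.

Valid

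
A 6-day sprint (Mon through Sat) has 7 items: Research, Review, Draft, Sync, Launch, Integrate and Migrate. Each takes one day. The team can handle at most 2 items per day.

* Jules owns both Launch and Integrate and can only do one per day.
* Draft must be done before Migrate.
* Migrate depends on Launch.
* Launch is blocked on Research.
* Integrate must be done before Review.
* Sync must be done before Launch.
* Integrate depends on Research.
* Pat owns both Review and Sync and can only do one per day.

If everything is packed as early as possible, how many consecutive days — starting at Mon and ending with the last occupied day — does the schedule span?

The precedence chain requires at least 3 distinct days.
With at most 2 per day and 7 tasks, at least 4 days are needed.
4 works (last occupied day: Thu): for example Integrate=Wed; Launch=Tue; Research=Mon; Sync=Mon; Review=Thu; Migrate=Wed; Draft=Tue.

4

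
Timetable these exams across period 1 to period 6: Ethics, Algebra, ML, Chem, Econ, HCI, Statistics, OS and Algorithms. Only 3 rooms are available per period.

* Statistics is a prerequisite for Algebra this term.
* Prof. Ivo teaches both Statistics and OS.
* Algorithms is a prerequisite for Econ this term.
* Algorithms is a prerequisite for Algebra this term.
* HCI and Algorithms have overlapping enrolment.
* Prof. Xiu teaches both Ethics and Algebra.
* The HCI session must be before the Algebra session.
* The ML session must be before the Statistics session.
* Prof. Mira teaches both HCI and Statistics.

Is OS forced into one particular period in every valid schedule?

OS can be period 1 (e.g. HCI=period 1, Ethics=period 2, Algorithms=period 2, Econ=period 3, ML=period 1, Algebra=period 3, Statistics=period 2, OS=period 1, Chem=period 3) or period 2 (e.g. HCI=period 2; Chem=period 3; Econ=period 2; Ethics=period 1; Algebra=period 4; Algorithms=period 1; OS=period 2; Statistics=period 3; ML=period 1).

No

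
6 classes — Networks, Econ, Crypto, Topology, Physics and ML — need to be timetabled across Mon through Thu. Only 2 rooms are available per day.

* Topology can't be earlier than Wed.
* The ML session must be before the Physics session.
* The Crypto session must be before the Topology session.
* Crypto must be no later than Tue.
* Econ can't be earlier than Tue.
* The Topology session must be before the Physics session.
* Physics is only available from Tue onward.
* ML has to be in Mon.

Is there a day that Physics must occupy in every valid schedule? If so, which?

Physics is available from Tue; precedence pushes Physics to at least Thu.
So Physics is pinned to Thu.

Thu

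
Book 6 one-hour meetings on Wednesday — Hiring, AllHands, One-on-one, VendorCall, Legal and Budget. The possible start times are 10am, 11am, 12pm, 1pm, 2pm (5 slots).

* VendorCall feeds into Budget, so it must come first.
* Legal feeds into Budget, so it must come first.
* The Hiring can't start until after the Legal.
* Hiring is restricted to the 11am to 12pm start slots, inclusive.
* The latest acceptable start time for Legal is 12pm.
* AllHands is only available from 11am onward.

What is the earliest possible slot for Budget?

11am

Precedence pushes Budget to at least 11am.
Budget at 11am is achievable: One-on-one=10am; AllHands=11am; Budget=11am; Legal=10am; Hiring=11am; VendorCall=10am.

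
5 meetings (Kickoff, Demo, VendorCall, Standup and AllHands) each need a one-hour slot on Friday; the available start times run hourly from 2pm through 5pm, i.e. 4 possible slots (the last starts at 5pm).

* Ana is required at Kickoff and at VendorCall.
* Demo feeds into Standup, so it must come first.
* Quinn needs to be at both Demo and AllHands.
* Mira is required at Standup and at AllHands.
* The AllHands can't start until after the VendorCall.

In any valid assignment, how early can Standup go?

3pm

Precedence pushes Standup to at least 3pm.
Standup at 3pm is achievable: AllHands in 4pm, VendorCall in 2pm, Standup in 3pm, Demo in 2pm, Kickoff in 3pm.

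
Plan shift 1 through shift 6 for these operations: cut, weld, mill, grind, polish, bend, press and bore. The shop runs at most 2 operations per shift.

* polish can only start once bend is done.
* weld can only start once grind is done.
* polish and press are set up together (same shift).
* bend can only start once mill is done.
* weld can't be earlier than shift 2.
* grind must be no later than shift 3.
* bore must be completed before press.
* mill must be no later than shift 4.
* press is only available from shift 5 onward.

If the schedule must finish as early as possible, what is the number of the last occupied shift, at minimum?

The precedence chain requires at least 3 distinct shifts.
With at most 2 per shift and 8 operations, at least 4 shifts are needed.
press can't be placed before shift 5, so the schedule must run through at least shift 5.
5 works (last occupied shift: shift 5): for example polish=shift 5; press=shift 5; bore=shift 3; weld=shift 2; cut=shift 3; mill=shift 1; grind=shift 1; bend=shift 2.

shift 5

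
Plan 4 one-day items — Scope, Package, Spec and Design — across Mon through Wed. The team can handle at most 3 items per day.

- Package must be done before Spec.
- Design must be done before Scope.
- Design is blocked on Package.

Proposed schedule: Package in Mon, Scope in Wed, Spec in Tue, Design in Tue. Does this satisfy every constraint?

Design must be done before Scope — holds.
Package must be done before Spec — holds.
The team can handle at most 3 items per day — holds.
Design is blocked on Package — holds.

Valid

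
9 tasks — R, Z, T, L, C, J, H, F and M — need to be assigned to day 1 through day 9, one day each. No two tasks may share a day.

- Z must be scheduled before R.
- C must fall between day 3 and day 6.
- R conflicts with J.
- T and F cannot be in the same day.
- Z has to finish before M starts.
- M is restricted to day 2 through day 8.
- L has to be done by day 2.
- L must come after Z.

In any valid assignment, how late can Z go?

day 1

Downstream work caps Z at day 1.
Z at day 1 is achievable: T in day 6, H in day 8, M in day 4, F in day 9, J in day 7, L in day 2, C in day 3, Z in day 1, R in day 5.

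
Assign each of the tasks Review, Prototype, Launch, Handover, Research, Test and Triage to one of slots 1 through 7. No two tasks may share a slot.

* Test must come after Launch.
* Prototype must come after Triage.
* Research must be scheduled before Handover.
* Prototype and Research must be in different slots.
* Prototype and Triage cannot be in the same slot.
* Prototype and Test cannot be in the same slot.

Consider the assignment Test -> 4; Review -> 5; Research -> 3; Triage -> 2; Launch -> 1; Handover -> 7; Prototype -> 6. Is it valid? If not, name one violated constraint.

Yes

Prototype must come after Triage — holds.
Test must come after Launch — holds.
Prototype and Test cannot be in the same slot — holds.
No two tasks may share a slot — holds.
Prototype and Triage cannot be in the same slot — holds.
Research must be scheduled before Handover — holds.
Prototype and Research must be in different slots — holds.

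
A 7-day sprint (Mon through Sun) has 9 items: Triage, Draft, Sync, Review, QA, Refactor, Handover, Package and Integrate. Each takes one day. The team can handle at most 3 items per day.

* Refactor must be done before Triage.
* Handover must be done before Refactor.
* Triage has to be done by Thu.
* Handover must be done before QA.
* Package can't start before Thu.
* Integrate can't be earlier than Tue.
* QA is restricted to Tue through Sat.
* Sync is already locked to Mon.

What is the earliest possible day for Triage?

Precedence pushes Triage to at least Wed; Triage's own window allows nothing later than Thu.
Triage at Wed is achievable: Package=Thu, Integrate=Tue, QA=Tue, Draft=Mon, Review=Wed, Refactor=Tue, Triage=Wed, Sync=Mon, Handover=Mon.

Wed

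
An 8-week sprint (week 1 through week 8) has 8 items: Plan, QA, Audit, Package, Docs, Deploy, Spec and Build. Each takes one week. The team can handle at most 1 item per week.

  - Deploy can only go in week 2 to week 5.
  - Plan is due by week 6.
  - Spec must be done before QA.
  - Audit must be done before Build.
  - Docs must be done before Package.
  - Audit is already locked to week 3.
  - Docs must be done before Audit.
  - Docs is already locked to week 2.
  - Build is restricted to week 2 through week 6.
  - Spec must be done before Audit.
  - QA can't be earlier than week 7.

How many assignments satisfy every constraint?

Splitting on Plan: it can be week 4 (2), week 5 (2), week 6 (4). Listing each branch's schedules as (QA, Audit, Package, Docs, Deploy, Spec, Build) by week number:
Plan=week 4: (7,3,8,2,5,1,6) (8,3,7,2,5,1,6) — 2.
Plan=week 5: (7,3,8,2,4,1,6) (8,3,7,2,4,1,6) — 2.
Plan=week 6: (7,3,8,2,4,1,5) (7,3,8,2,5,1,4) (8,3,7,2,4,1,5) (8,3,7,2,5,1,4) — 4.
Summing: 2 + 2 + 4 = 8.

8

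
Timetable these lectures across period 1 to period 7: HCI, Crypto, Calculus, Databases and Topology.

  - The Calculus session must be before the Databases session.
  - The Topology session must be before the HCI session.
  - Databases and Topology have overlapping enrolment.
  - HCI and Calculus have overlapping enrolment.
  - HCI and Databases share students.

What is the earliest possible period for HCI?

period 2

Precedence pushes HCI to at least period 2.
HCI at period 2 is achievable: HCI in period 2; Topology in period 1; Calculus in period 1; Crypto in period 1; Databases in period 3.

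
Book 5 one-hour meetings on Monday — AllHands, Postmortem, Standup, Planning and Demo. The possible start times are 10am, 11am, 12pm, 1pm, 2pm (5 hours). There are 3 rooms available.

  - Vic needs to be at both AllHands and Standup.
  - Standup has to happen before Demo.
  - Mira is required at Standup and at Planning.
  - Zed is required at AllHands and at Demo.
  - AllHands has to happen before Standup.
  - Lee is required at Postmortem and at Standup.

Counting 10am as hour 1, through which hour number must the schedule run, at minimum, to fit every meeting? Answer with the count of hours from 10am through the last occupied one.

3 hours

The precedence chain requires at least 3 distinct hours.
With at most 3 per hour and 5 meetings, at least 2 hours are needed.
3 works (last occupied hour: 12pm): for example Standup=11am; Demo=12pm; AllHands=10am; Postmortem=10am; Planning=10am.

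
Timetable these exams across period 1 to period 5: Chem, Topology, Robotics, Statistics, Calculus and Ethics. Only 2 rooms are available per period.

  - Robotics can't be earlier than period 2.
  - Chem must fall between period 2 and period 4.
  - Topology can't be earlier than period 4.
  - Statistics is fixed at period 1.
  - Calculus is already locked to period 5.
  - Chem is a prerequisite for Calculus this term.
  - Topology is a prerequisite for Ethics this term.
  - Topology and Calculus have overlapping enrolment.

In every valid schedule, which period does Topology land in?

period 4

Topology's window is period 4–period 5.
Calculus is fixed at period 5, and Topology can't share a period with Calculus.
So Topology must be period 4.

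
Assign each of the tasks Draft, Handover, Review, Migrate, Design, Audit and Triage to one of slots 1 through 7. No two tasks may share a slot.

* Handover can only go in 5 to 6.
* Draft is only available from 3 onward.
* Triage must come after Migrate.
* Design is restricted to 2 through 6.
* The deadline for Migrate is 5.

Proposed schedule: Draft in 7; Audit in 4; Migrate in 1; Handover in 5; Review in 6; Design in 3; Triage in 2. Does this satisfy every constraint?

No two tasks may share a slot — holds.
Draft is only available from 3 onward — holds.
Design is restricted to 2 through 6 — holds.
Triage must come after Migrate — holds.
Handover can only go in 5 to 6 — holds.
The deadline for Migrate is 5 — holds.

Yes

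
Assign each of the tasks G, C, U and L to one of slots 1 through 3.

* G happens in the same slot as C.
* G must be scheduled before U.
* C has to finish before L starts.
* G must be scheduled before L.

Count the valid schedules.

Splitting on G: it can be 1 (4), 2 (1). Listing each branch's schedules as (C, U, L):
G=1: (1,2,2) (1,2,3) (1,3,2) (1,3,3) — 4.
G=2: (2,3,3) — 1.
Summing: 4 + 1 = 5.

5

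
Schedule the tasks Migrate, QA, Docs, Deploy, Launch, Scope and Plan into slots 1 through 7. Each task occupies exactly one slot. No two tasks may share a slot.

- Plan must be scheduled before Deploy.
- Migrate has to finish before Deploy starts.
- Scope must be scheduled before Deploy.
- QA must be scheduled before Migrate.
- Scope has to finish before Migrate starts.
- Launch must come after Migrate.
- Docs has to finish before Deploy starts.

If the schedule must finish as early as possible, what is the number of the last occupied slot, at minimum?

slot 7

The precedence chain requires at least 3 distinct slots.
With at most 1 per slot and 7 tasks, at least 7 slots are needed.
7 works (last occupied slot: 7): for example QA in 2, Docs in 4, Scope in 1, Deploy in 6, Migrate in 3, Plan in 5, Launch in 7.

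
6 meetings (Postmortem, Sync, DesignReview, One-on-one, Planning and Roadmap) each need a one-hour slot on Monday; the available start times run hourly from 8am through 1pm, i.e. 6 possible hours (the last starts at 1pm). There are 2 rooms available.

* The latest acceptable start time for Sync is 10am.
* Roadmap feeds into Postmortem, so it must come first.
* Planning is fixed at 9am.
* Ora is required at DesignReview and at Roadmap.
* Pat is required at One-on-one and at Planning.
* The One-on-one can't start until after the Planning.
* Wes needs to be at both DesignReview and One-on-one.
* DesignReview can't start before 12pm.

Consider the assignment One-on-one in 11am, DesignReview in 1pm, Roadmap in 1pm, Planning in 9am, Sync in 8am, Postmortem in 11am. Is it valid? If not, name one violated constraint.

No. Ora is required at DesignReview and at Roadmap is not satisfied.

DesignReview can't start before 12pm — holds.
Roadmap feeds into Postmortem, so it must come first — violated.
Wes needs to be at both DesignReview and One-on-one — holds.
The One-on-one can't start until after the Planning — holds.
Planning is fixed at 9am — holds.
There are 2 rooms available — holds.
Pat is required at One-on-one and at Planning — holds.
Ora is required at DesignReview and at Roadmap — violated.
The latest acceptable start time for Sync is 10am — holds.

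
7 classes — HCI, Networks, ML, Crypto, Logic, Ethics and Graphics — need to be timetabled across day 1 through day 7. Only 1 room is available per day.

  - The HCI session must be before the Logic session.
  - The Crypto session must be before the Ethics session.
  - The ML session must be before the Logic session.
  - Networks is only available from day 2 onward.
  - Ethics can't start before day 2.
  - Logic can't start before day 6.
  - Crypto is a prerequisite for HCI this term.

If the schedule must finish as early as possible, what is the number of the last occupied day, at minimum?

The precedence chain requires at least 3 distinct days.
With at most 1 per day and 7 classes, at least 7 days are needed.
Logic can't be placed before day 6, so the schedule must run through at least day 6.
7 works (last occupied day: day 7): for example HCI -> day 4; Graphics -> day 7; Logic -> day 6; ML -> day 5; Ethics -> day 2; Networks -> day 3; Crypto -> day 1.

day 7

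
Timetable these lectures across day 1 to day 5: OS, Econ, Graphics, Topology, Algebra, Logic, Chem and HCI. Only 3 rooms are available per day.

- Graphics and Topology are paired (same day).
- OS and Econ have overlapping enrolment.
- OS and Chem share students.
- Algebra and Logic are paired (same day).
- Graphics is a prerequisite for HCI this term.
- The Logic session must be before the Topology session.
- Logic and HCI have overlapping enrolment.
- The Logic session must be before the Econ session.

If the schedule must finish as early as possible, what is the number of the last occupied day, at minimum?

day 3

The precedence chain requires at least 3 distinct days.
With at most 3 per day and 8 lectures, at least 3 days are needed.
3 works (last occupied day: day 3): for example Econ in day 2, OS in day 1, Algebra in day 1, Logic in day 1, HCI in day 3, Topology in day 2, Chem in day 3, Graphics in day 2.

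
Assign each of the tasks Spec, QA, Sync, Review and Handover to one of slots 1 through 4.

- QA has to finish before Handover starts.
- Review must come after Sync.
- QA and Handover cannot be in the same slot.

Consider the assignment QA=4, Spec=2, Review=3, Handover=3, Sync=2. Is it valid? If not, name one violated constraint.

No — it violates: QA has to finish before Handover starts

QA has to finish before Handover starts — violated.
QA and Handover cannot be in the same slot — holds.
Review must come after Sync — holds.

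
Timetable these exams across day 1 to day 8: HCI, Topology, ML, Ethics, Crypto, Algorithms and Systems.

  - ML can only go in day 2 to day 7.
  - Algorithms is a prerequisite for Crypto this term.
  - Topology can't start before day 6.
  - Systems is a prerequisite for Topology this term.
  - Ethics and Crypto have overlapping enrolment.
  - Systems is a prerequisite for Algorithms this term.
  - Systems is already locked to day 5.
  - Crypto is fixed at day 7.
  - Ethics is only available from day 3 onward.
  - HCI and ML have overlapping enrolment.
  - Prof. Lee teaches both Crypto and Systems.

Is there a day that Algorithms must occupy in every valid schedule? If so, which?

day 6

Systems is fixed at day 5 and must come before Algorithms, so Algorithms is at least day 6.
Crypto is fixed at day 7 and must come after Algorithms, so Algorithms is at most day 6.
So Algorithms must be day 6.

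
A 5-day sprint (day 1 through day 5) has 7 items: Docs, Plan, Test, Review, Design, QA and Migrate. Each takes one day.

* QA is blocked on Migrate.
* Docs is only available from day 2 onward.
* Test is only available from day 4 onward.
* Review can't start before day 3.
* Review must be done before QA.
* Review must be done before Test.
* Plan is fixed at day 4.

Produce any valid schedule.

Plan -> day 4; Migrate -> day 1; Review -> day 3; Test -> day 4; Design -> day 1; Docs -> day 2; QA -> day 4

Checking: Review(day 3) before QA(day 4); Review(day 3) before Test(day 4); Migrate(day 1) before QA(day 4); Docs=day 2 in [day 2,day 5]; Test=day 4 in [day 4,day 5]; Review=day 3 in [day 3,day 5]; Plan=day 4 in [day 4,day 4].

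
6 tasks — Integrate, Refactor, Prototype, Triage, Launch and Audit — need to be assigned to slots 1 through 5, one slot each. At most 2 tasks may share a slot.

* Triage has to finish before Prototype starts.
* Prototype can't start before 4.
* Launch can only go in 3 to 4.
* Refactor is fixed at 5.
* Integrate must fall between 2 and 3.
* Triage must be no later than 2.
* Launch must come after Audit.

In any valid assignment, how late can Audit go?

Downstream work caps Audit at 3.
Audit at 3 is achievable: Launch in 4; Integrate in 2; Triage in 1; Prototype in 4; Audit in 3; Refactor in 5.

3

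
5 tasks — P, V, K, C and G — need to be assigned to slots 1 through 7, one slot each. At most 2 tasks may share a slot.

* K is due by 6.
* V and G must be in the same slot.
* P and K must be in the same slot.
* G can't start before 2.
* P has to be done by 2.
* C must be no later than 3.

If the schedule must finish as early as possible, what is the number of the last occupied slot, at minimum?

With at most 2 per slot and 5 tasks, at least 3 slots are needed.
G can't be placed before 2, so the schedule must run through at least slot 2.
3 works (last occupied slot: 3): for example V=2, C=3, G=2, P=1, K=1.

3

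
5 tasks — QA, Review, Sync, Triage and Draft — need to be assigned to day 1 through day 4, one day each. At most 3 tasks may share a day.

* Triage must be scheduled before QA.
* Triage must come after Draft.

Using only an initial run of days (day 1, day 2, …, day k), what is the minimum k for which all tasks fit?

The precedence chain requires at least 3 distinct days.
With at most 3 per day and 5 tasks, at least 2 days are needed.
3 works (last occupied day: day 3): for example Sync=day 1, QA=day 3, Triage=day 2, Draft=day 1, Review=day 1.

3 days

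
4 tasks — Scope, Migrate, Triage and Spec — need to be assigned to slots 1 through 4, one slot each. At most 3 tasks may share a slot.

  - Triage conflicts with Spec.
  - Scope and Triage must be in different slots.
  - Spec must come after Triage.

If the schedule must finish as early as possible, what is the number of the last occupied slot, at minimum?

slot 2

The precedence chain requires at least 2 distinct slots.
With at most 3 per slot and 4 tasks, at least 2 slots are needed.
2 works (last occupied slot: 2): for example Triage=1, Migrate=1, Spec=2, Scope=2.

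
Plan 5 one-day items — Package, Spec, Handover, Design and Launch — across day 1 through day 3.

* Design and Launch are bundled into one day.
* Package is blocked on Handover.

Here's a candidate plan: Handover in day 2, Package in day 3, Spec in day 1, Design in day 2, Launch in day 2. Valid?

Yes

Design and Launch are bundled into one day — holds.
Package is blocked on Handover — holds.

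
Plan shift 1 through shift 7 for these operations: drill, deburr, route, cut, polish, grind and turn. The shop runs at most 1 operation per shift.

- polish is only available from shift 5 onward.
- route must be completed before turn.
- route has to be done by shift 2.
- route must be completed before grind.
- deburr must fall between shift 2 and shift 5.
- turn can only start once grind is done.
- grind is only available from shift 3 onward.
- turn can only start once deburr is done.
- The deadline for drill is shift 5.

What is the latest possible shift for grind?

Grind is available from shift 3; downstream work caps grind at shift 6.
grind at shift 6 is achievable: drill=shift 3; cut=shift 4; polish=shift 5; route=shift 1; grind=shift 6; turn=shift 7; deburr=shift 2.

shift 6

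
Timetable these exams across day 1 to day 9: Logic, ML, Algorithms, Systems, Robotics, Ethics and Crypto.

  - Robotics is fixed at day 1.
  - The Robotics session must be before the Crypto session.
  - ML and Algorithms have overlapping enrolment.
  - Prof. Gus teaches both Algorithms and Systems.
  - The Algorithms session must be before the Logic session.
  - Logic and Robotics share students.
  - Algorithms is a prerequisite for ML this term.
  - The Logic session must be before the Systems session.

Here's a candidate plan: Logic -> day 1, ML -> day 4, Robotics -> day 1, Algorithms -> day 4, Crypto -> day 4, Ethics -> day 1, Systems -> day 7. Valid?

Robotics is fixed at day 1 — holds.
The Robotics session must be before the Crypto session — holds.
Algorithms is a prerequisite for ML this term — violated.
The Logic session must be before the Systems session — holds.
The Algorithms session must be before the Logic session — violated.
ML and Algorithms have overlapping enrolment — violated.
Prof. Gus teaches both Algorithms and Systems — holds.
Logic and Robotics share students — violated.

Invalid. The Algorithms session must be before the Logic session.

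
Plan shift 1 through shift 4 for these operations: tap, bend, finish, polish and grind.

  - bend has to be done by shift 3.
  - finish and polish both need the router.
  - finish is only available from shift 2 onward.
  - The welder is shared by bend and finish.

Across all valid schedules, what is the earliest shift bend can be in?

shift 1

Bend's own window allows nothing later than shift 3.
bend at shift 1 is achievable: grind in shift 1, tap in shift 1, finish in shift 2, polish in shift 1, bend in shift 1.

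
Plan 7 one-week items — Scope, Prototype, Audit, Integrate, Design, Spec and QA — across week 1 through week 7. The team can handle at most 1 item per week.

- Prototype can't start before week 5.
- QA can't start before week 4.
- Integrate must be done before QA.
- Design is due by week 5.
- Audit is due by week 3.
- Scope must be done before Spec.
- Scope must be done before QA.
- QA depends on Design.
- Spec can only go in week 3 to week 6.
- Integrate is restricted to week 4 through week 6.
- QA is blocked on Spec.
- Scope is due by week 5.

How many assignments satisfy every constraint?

46

Splitting on Scope: it can be week 1 (17), week 2 (17), week 3 (12). Listing each branch's schedules as (Prototype, Audit, Integrate, Design, Spec, QA) by week number:
Scope=week 1: (5,2,4,3,6,7) (5,2,6,3,4,7) (5,2,6,4,3,7) (5,3,4,2,6,7) (5,3,6,2,4,7) (6,2,4,3,5,7) (6,2,4,5,3,7) (6,2,5,3,4,7) (6,2,5,4,3,7) (6,3,4,2,5,7) (6,3,5,2,4,7) (7,2,4,3,5,6) (7,2,4,5,3,6) (7,2,5,3,4,6) (7,2,5,4,3,6) (7,3,4,2,5,6) (7,3,5,2,4,6) — 17.
Scope=week 2: (5,1,4,3,6,7) (5,1,6,3,4,7) (5,1,6,4,3,7) (5,3,4,1,6,7) (5,3,6,1,4,7) (6,1,4,3,5,7) (6,1,4,5,3,7) (6,1,5,3,4,7) (6,1,5,4,3,7) (6,3,4,1,5,7) (6,3,5,1,4,7) (7,1,4,3,5,6) (7,1,4,5,3,6) (7,1,5,3,4,6) (7,1,5,4,3,6) (7,3,4,1,5,6) (7,3,5,1,4,6) — 17.
Scope=week 3: (5,1,4,2,6,7) (5,1,6,2,4,7) (5,2,4,1,6,7) (5,2,6,1,4,7) (6,1,4,2,5,7) (6,1,5,2,4,7) (6,2,4,1,5,7) (6,2,5,1,4,7) (7,1,4,2,5,6) (7,1,5,2,4,6) (7,2,4,1,5,6) (7,2,5,1,4,6) — 12.
Summing: 17 + 17 + 12 = 46.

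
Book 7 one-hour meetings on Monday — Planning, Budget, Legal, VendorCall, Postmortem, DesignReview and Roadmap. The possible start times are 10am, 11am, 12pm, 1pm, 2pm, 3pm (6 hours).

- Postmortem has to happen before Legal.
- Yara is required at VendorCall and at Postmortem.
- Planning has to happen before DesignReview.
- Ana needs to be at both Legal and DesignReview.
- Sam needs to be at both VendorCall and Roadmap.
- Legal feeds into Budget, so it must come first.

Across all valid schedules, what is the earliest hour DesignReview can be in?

Precedence pushes DesignReview to at least 11am.
DesignReview at 11am is achievable: Roadmap=10am; VendorCall=11am; DesignReview=11am; Legal=12pm; Budget=1pm; Planning=10am; Postmortem=10am.

11am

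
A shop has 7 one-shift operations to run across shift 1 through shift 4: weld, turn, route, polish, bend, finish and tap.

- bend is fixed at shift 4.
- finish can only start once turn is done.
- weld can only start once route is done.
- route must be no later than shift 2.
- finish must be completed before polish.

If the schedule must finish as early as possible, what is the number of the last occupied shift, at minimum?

The precedence chain requires at least 3 distinct shifts.
bend can't be placed before shift 4, so the schedule must run through at least shift 4.
4 works (last occupied shift: shift 4): for example bend=shift 4; route=shift 1; polish=shift 3; turn=shift 1; tap=shift 1; finish=shift 2; weld=shift 2.

4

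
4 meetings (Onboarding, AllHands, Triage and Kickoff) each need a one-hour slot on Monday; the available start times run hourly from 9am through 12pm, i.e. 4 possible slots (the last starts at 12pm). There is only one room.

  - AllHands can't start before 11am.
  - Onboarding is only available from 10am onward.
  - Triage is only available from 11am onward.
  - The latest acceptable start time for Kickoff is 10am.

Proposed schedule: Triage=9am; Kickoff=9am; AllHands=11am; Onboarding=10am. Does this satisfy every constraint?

No. Triage is only available from 11am onward is not satisfied.

AllHands can't start before 11am — holds.
There is only one room — violated.
Triage is only available from 11am onward — violated.
The latest acceptable start time for Kickoff is 10am — holds.
Onboarding is only available from 10am onward — holds.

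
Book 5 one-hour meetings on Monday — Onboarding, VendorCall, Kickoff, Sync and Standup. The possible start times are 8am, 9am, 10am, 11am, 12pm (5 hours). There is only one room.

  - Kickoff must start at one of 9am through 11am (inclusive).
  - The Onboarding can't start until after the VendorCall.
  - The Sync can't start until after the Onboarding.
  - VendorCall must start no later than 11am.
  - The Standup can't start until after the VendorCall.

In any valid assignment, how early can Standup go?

Precedence pushes Standup to at least 9am.
Standup at 9am is achievable: Standup in 9am; Kickoff in 10am; Sync in 12pm; VendorCall in 8am; Onboarding in 11am.

9am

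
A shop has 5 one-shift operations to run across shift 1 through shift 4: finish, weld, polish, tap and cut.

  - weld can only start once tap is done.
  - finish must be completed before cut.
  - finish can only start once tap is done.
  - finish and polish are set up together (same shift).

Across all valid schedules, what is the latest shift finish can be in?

shift 3

Precedence pushes finish to at least shift 2; downstream work caps finish at shift 3.
finish at shift 3 is achievable: finish -> shift 3; cut -> shift 4; tap -> shift 1; weld -> shift 2; polish -> shift 3.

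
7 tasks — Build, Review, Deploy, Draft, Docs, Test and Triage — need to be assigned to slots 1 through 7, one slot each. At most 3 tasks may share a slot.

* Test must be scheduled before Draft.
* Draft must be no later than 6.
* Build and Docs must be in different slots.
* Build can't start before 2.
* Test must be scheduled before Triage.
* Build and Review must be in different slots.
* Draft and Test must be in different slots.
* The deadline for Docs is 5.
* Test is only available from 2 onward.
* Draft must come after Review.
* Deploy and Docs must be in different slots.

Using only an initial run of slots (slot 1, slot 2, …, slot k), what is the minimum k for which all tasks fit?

3 slots

The precedence chain requires at least 2 distinct slots.
With at most 3 per slot and 7 tasks, at least 3 slots are needed.
Propagating the time windows through the other constraints, Draft can't land before 3, so the schedule must run through at least slot 3.
3 works (last occupied slot: 3): for example Draft in 3; Review in 1; Triage in 3; Deploy in 1; Docs in 3; Build in 2; Test in 2.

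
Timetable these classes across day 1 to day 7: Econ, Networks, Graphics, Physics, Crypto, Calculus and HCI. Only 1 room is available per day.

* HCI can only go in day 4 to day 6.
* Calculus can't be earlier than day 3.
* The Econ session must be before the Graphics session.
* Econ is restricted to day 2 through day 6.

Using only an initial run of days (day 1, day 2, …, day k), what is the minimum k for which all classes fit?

7

The precedence chain requires at least 2 distinct days.
With at most 1 per day and 7 classes, at least 7 days are needed.
HCI can't be placed before day 4, so the schedule must run through at least day 4.
7 works (last occupied day: day 7): for example Econ -> day 2, Crypto -> day 7, HCI -> day 4, Graphics -> day 5, Physics -> day 6, Calculus -> day 3, Networks -> day 1.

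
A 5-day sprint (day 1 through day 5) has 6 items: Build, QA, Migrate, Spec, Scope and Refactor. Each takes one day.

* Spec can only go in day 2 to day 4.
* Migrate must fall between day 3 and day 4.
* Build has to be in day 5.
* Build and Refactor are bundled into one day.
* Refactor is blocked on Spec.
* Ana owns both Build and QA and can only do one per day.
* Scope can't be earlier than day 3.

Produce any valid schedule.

QA -> day 1, Migrate -> day 3, Build -> day 5, Spec -> day 2, Scope -> day 3, Refactor -> day 5

Checking: Spec(day 2) before Refactor(day 5); Build(day 5) != QA(day 1); Build = Refactor = day 5; Migrate=day 3 in [day 3,day 4]; Scope=day 3 in [day 3,day 5]; Spec=day 2 in [day 2,day 4]; Build=day 5 in [day 5,day 5].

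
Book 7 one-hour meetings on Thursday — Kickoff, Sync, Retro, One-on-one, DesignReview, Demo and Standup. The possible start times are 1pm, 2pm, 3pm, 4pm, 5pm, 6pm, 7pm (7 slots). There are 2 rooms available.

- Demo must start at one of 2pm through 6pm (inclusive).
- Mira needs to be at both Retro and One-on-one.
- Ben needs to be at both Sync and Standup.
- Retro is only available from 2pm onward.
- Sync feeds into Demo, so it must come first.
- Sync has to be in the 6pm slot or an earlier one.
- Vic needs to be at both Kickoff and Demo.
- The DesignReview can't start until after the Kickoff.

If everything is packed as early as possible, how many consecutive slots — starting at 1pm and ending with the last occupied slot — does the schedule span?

4 slots

The precedence chain requires at least 2 distinct slots.
With at most 2 per slot and 7 meetings, at least 4 slots are needed.
4 works (last occupied slot: 4pm): for example Demo in 2pm, Kickoff in 1pm, One-on-one in 3pm, Retro in 2pm, Standup in 4pm, Sync in 1pm, DesignReview in 3pm.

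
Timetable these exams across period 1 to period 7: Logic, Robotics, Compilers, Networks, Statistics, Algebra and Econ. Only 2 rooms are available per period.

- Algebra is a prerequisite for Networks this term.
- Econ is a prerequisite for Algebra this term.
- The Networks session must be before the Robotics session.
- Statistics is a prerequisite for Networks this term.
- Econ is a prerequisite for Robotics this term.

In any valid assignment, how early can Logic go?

Logic at period 1 is achievable: Robotics in period 4; Statistics in period 2; Algebra in period 2; Logic in period 1; Networks in period 3; Econ in period 1; Compilers in period 3.

period 1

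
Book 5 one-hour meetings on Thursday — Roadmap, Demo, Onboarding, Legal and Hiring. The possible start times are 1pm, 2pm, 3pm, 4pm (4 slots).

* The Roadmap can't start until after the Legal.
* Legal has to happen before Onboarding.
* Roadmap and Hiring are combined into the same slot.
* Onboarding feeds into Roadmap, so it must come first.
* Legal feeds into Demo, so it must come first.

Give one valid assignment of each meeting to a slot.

Roadmap=3pm; Demo=2pm; Legal=1pm; Onboarding=2pm; Hiring=3pm

Checking: Onboarding(2pm) before Roadmap(3pm); Legal(1pm) before Demo(2pm); Legal(1pm) before Roadmap(3pm); Legal(1pm) before Onboarding(2pm); Roadmap = Hiring = 3pm.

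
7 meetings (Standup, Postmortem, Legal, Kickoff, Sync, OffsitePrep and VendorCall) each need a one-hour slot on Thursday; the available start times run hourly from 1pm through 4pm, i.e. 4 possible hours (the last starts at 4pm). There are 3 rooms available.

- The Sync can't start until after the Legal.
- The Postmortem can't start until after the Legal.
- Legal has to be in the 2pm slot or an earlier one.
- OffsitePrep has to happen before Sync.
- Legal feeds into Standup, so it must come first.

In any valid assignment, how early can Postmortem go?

2pm

Precedence pushes Postmortem to at least 2pm.
Postmortem at 2pm is achievable: Legal in 1pm, Postmortem in 2pm, Kickoff in 1pm, VendorCall in 3pm, OffsitePrep in 1pm, Standup in 2pm, Sync in 2pm.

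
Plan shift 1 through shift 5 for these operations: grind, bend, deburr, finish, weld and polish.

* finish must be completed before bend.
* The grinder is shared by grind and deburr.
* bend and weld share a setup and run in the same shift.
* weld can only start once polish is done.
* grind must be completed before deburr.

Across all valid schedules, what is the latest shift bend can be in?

shift 5

Precedence pushes bend to at least shift 2.
bend at shift 5 is achievable: polish in shift 1; bend in shift 5; weld in shift 5; deburr in shift 2; grind in shift 1; finish in shift 1.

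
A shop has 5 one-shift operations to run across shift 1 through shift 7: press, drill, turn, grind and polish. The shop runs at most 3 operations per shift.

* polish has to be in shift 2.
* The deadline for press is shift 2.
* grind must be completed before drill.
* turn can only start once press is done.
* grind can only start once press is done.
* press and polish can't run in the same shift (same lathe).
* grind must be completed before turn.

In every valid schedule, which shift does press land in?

press's window is shift 1–shift 2.
polish is fixed at shift 2, and press can't share a shift with polish.
So press must be shift 1.

shift 1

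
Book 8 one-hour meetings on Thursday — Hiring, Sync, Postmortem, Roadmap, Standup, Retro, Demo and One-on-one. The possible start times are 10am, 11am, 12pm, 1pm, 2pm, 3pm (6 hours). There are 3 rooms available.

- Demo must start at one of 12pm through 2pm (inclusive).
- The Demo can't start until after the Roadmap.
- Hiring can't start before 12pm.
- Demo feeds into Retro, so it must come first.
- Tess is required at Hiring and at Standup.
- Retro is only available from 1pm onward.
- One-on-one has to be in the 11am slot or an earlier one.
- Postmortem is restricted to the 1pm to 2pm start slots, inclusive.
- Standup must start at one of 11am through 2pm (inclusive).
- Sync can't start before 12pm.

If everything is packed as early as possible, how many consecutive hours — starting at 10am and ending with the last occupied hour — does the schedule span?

The precedence chain requires at least 3 distinct hours.
With at most 3 per hour and 8 meetings, at least 3 hours are needed.
Postmortem can't be placed before 1pm — that is hour 4 counting from 10am — so the schedule must run through at least 4 hours.
4 works (last occupied hour: 1pm): for example Hiring -> 12pm, Roadmap -> 10am, Standup -> 11am, Retro -> 1pm, One-on-one -> 10am, Demo -> 12pm, Sync -> 12pm, Postmortem -> 1pm.

4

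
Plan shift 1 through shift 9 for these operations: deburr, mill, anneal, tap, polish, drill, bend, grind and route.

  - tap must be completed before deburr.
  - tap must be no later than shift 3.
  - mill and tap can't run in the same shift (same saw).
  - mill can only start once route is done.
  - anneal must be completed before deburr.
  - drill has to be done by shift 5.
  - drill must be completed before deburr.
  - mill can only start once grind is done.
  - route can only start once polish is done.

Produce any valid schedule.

bend -> shift 1; mill -> shift 3; anneal -> shift 1; grind -> shift 1; deburr -> shift 2; tap -> shift 1; drill -> shift 1; route -> shift 2; polish -> shift 1

Checking: drill(shift 1) before deburr(shift 2); tap(shift 1) before deburr(shift 2); anneal(shift 1) before deburr(shift 2); polish(shift 1) before route(shift 2); route(shift 2) before mill(shift 3); grind(shift 1) before mill(shift 3); mill(shift 3) != tap(shift 1); tap=shift 1 in [shift 1,shift 3]; drill=shift 1 in [shift 1,shift 5].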